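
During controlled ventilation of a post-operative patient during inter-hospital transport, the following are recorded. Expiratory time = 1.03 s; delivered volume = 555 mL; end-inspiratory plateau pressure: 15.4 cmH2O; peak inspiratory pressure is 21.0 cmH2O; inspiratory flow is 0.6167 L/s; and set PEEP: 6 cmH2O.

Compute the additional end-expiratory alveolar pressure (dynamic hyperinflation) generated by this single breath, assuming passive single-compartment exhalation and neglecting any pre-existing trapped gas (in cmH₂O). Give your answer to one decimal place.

1.4

R = (PIP − Pplat)/V̇ = (21.0 − 15.4) / 0.6167 = 5.6/0.6167 = 9.081 cmH2O·s/L.
C = Vt/(Pplat − PEEP) = 555.0 / (15.4 − 6) = 555.0/9.4 = 59.043 mL/cmH2O.
τ = R × C = 9.081 × 0.05904 L/cmH2O = 0.5361 s.
Fraction remaining = e^(−Te/τ) = e^(−1.03/0.5361) = 0.1464; trapped volume = 555.0 × 0.1464 = 81.252 mL.
Additional alveolar pressure from trapping ≈ V_trapped / C = 81.252 / 59.043 = 1.376 cmH2O.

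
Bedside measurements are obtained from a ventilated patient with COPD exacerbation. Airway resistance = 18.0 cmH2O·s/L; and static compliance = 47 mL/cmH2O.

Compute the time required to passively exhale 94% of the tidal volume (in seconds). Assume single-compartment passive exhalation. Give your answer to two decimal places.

2.38

τ = R × C = 18.0 × 47 mL/cmH2O = 18.0 × 0.047 L/cmH2O = 0.846 s.
Exhaled fraction f = 1 − e^(−t/τ) → t = −τ·ln(1 − f) = −0.846·ln(0.06) = 2.38 s.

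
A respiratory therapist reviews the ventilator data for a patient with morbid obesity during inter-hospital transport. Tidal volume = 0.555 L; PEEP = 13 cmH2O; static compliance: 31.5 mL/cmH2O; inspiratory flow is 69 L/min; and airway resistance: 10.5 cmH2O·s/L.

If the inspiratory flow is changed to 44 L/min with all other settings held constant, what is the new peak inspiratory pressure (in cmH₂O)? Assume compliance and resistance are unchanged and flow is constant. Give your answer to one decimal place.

Flow: 69 L/min ÷ 60 = 1.15 L/s.
New flow: 44 L/min ÷ 60 = 0.7333 L/s.
PIP = Vt/C + R·V̇ + PEEP (constant-flow equation of motion).
Only the resistive term changes: ΔPIP = R × ΔV̇ = 10.5 × (0.7333 − 1.15) = 10.5 × -0.4167 = -4.375 cmH2O.
Original PIP = 555/31.5 + 10.5×1.15 + 13 = 42.694 cmH2O; new PIP = 42.694 + (-4.375) = 38.319 cmH2O.

38.3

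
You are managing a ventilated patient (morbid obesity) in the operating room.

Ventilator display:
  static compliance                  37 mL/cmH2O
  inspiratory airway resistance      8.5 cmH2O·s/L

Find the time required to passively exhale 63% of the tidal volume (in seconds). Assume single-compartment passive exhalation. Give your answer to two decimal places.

0.31

τ = R × C = 8.5 × 37 mL/cmH2O = 8.5 × 0.037 L/cmH2O = 0.3145 s.
Exhaled fraction f = 1 − e^(−t/τ) → t = −τ·ln(1 − f) = −0.3145·ln(0.37) = 0.3127 s.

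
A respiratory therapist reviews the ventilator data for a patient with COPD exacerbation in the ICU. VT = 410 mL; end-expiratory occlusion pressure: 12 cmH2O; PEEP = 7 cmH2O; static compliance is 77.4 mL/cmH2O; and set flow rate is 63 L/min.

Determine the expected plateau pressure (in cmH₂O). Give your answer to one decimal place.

End-expiratory occlusion gives total PEEP = 12 cmH2O (intrinsic PEEP = 12 − 7 = 5). Use total PEEP for the elastic gradient.
Pplat = PEEPtotal + Vt / Cstat = 12 + 410 / 77.4 = 12 + 5.297 = 17.297 cmH2O.

17.3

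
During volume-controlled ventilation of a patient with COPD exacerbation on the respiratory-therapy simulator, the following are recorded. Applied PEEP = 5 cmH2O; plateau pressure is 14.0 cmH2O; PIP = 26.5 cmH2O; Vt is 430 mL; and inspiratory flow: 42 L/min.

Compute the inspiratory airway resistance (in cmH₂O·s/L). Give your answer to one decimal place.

Flow: 42 L/min ÷ 60 = 0.7 L/s.
Raw = (PIP − Pplat) / flow = (26.5 − 14.0) / 0.7 = 12.5 / 0.7 = 17.857 cmH2O·s/L.

17.9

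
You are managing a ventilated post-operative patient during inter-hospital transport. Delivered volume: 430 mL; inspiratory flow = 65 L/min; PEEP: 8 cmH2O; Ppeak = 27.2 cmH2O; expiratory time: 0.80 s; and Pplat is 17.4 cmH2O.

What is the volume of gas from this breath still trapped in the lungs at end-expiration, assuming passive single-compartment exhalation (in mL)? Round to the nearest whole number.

62

Flow: 65 L/min ÷ 60 = 1.0833 L/s.
R = (PIP − Pplat)/V̇ = (27.2 − 17.4) / 1.0833 = 9.8/1.0833 = 9.046 cmH2O·s/L.
C = Vt/(Pplat − PEEP) = 430.0 / (17.4 − 8) = 430.0/9.4 = 45.745 mL/cmH2O.
τ = R × C = 9.046 × 0.04575 L/cmH2O = 0.4139 s.
Fraction remaining = e^(−Te/τ) = e^(−0.80/0.4139) = 0.1447.
Trapped volume = 430.0 × 0.1447 = 62.221 mL.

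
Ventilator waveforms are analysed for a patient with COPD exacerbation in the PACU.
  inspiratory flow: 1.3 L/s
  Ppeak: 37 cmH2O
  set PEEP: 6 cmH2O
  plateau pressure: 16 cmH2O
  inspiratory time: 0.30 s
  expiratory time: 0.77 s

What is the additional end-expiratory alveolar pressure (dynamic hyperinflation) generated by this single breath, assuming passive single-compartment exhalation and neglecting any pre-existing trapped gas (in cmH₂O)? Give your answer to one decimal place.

Vt = flow × Ti = 1.3 L/s × 0.30 s × 1000 mL/L = 390.0 mL.
R = (PIP − Pplat)/V̇ = (37 − 16) / 1.3 = 21.0/1.3 = 16.154 cmH2O·s/L.
C = Vt/(Pplat − PEEP) = 390.0 / (16 − 6) = 390.0/10.0 = 39.0 mL/cmH2O.
τ = R × C = 16.154 × 0.039 L/cmH2O = 0.63 s.
Fraction remaining = e^(−Te/τ) = e^(−0.77/0.63) = 0.2946; trapped volume = 390.0 × 0.2946 = 114.89 mL.
Additional alveolar pressure from trapping ≈ V_trapped / C = 114.89 / 39.0 = 2.946 cmH2O.

2.9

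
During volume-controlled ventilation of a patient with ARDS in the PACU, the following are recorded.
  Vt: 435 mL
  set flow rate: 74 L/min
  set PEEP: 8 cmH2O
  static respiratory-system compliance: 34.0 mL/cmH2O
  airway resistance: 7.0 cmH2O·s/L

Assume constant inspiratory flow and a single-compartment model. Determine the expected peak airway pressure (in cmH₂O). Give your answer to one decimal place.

Flow: 74 L/min ÷ 60 = 1.2333 L/s.
Equation of motion (constant flow): PIP = Vt/C + R·V̇ + PEEP.
PIP = 435/34.0 + 7.0×1.2333 + 8 = 12.794 + 8.633 + 8 = 29.427 cmH2O.

29.4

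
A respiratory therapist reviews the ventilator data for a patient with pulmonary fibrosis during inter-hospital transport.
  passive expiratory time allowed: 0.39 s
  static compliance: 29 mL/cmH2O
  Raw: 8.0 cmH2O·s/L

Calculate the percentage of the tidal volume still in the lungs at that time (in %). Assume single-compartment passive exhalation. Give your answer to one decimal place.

τ = R × C = 8.0 × 29 mL/cmH2O = 8.0 × 0.029 L/cmH2O = 0.232 s.
Passive exhalation: V(t)/V₀ = e^(−t/τ) = e^(−0.39/0.232) = 0.1862.
Fraction remaining = 0.1862 → 18.62%.

18.6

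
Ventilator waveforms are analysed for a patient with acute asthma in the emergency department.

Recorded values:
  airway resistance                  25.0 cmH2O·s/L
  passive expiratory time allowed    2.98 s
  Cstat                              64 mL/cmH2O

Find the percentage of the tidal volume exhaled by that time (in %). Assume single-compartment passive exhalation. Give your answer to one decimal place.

τ = R × C = 25.0 × 64 mL/cmH2O = 25.0 × 0.064 L/cmH2O = 1.6 s.
Passive exhalation: V(t)/V₀ = e^(−t/τ) = e^(−2.98/1.6) = 0.1553.
Fraction exhaled = 1 − 0.1553 = 0.8447 → 84.47%.

84.5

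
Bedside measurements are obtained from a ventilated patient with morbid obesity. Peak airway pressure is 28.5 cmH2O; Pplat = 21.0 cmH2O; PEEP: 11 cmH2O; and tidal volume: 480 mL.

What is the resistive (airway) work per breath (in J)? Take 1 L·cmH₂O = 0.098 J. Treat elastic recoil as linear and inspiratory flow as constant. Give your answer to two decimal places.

With constant inspiratory flow the resistive pressure is constant at PIP − Pplat = 28.5 − 21.0 = 7.5 cmH2O, so resistive work = 7.5 × 0.480 = 3.6 L·cmH2O.
× 0.098 J/(L·cmH2O) → 0.3528 J.

0.35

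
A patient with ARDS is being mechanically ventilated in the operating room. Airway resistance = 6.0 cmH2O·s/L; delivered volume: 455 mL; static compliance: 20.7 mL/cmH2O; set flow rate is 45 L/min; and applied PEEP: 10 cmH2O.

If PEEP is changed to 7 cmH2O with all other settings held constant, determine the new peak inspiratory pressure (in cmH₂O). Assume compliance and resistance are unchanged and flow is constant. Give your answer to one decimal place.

Flow: 45 L/min ÷ 60 = 0.75 L/s.
PIP = Vt/C + R·V̇ + PEEP (constant-flow equation of motion).
Only the baseline term changes: ΔPIP = ΔPEEP = 7 − 10 = -3.0 cmH2O.
Original PIP = 455/20.7 + 6.0×0.75 + 10 = 36.481 cmH2O; new PIP = 36.481 + (-3.0) = 33.481 cmH2O.

33.5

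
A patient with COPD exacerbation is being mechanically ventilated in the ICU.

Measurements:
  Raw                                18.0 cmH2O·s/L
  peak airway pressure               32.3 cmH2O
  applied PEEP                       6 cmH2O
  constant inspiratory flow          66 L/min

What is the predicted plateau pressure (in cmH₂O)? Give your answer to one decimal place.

12.5

Flow: 66 L/min ÷ 60 = 1.1 L/s.
Pplat = PIP − Raw × flow = 32.3 − 18.0 × 1.1 = 32.3 − 19.8 = 12.5 cmH2O.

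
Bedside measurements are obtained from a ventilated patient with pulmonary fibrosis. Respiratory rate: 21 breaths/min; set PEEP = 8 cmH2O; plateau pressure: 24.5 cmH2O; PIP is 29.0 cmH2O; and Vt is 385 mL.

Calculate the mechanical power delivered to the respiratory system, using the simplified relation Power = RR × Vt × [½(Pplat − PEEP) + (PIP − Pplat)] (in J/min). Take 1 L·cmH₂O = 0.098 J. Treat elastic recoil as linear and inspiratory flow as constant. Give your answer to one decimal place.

Per-breath work = Vt × [½(Pplat−PEEP) + (PIP−Pplat)] = 0.385 × [0.5×16.5 + 4.5] = 0.385 × 12.75 = 4.909 L·cmH2O.
Power = 21 × 4.909 = 103.09 L·cmH2O/min.
× 0.098 J/(L·cmH2O) → 10.103 J/min.

10.1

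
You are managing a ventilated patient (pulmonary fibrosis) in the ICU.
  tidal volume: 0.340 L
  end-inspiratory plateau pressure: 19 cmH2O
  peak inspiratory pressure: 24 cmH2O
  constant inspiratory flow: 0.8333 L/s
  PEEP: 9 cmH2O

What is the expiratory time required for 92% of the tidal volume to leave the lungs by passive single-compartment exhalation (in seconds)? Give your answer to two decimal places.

0.52

R = (PIP − Pplat)/V̇ = (24 − 19) / 0.8333 = 5.0/0.8333 = 6.0 cmH2O·s/L.
C = Vt/(Pplat − PEEP) = 340.0 / (19 − 9) = 340.0/10.0 = 34.0 mL/cmH2O.
τ = R × C = 6.0 × 0.034 L/cmH2O = 0.204 s.
t = −τ·ln(1 − 0.92) = −0.204·ln(0.08) = 0.5152 s.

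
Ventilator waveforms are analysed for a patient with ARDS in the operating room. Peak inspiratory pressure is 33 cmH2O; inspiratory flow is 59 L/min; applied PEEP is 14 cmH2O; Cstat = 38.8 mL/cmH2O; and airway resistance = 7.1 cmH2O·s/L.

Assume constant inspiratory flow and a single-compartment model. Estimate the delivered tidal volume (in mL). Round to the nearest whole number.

466

Flow: 59 L/min ÷ 60 = 0.9833 L/s.
Equation of motion (constant flow): PIP = Vt/C + R·V̇ + PEEP.
Vt/C = PIP − R·V̇ − PEEP = 33 − 6.981 − 14 = 12.019 cmH2O.
Vt = C × 12.019 = 38.8 × 12.019 = 466.34 mL.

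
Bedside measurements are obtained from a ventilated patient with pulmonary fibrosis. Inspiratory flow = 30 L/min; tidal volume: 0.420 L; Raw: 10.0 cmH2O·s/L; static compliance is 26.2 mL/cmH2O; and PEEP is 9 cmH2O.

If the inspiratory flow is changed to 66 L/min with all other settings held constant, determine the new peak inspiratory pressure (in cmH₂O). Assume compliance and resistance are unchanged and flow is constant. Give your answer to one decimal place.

36.0

Flow: 30 L/min ÷ 60 = 0.5 L/s.
New flow: 66 L/min ÷ 60 = 1.1 L/s.
PIP = Vt/C + R·V̇ + PEEP (constant-flow equation of motion).
Only the resistive term changes: ΔPIP = R × ΔV̇ = 10.0 × (1.1 − 0.5) = 10.0 × 0.6 = 6.0 cmH2O.
Original PIP = 420/26.2 + 10.0×0.5 + 9 = 30.031 cmH2O; new PIP = 30.031 + (6.0) = 36.031 cmH2O.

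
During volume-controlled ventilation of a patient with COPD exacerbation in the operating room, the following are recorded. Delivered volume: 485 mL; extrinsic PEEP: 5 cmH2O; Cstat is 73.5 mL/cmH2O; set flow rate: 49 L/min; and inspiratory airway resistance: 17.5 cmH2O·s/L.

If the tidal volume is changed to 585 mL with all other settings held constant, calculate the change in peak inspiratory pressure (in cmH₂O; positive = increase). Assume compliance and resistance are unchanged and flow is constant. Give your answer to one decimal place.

1.4

PIP = Vt/C + R·V̇ + PEEP (constant-flow equation of motion).
Only the elastic term changes: ΔPIP = ΔVt / C = (585 − 485) / 73.5 = 1.361 cmH2O.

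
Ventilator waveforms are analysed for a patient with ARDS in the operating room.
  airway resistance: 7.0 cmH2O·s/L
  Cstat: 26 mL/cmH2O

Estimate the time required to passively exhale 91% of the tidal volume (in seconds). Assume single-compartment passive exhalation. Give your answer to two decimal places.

τ = R × C = 7.0 × 26 mL/cmH2O = 7.0 × 0.026 L/cmH2O = 0.182 s.
Exhaled fraction f = 1 − e^(−t/τ) → t = −τ·ln(1 − f) = −0.182·ln(0.09) = 0.4382 s.

0.44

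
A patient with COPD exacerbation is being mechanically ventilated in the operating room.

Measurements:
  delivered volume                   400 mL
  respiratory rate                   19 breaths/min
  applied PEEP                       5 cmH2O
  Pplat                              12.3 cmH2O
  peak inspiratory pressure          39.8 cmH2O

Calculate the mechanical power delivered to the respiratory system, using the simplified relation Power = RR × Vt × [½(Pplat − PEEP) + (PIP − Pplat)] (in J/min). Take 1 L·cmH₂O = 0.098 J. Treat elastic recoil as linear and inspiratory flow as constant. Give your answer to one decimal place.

Per-breath work = Vt × [½(Pplat−PEEP) + (PIP−Pplat)] = 0.400 × [0.5×7.3 + 27.5] = 0.400 × 31.15 = 12.46 L·cmH2O.
Power = 19 × 12.46 = 236.74 L·cmH2O/min.
× 0.098 J/(L·cmH2O) → 23.201 J/min.

23.2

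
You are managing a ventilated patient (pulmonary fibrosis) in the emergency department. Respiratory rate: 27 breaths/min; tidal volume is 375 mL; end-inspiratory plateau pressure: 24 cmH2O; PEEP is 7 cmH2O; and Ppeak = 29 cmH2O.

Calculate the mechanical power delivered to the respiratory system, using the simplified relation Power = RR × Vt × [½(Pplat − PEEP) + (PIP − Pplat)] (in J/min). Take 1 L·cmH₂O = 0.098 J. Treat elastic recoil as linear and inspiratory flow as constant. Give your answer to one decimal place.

13.4

Per-breath work = Vt × [½(Pplat−PEEP) + (PIP−Pplat)] = 0.375 × [0.5×17.0 + 5.0] = 0.375 × 13.5 = 5.063 L·cmH2O.
Power = 27 × 5.063 = 136.7 L·cmH2O/min.
× 0.098 J/(L·cmH2O) → 13.397 J/min.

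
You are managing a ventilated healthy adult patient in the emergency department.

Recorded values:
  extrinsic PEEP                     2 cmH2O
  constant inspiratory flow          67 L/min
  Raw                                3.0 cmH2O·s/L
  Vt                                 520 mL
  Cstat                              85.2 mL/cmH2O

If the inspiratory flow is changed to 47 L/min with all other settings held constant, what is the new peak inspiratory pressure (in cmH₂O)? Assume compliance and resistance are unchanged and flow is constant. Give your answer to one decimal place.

10.5

Flow: 67 L/min ÷ 60 = 1.1167 L/s.
New flow: 47 L/min ÷ 60 = 0.7833 L/s.
PIP = Vt/C + R·V̇ + PEEP (constant-flow equation of motion).
Only the resistive term changes: ΔPIP = R × ΔV̇ = 3.0 × (0.7833 − 1.1167) = 3.0 × -0.3334 = -1.0 cmH2O.
Original PIP = 520/85.2 + 3.0×1.1167 + 2 = 11.453 cmH2O; new PIP = 11.453 + (-1.0) = 10.453 cmH2O.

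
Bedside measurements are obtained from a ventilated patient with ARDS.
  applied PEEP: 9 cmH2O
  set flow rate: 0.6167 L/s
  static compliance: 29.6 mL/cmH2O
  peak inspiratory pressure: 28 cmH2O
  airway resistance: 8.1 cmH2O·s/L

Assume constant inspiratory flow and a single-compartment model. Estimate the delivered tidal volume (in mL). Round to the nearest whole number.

415

Equation of motion (constant flow): PIP = Vt/C + R·V̇ + PEEP.
Vt/C = PIP − R·V̇ − PEEP = 28 − 4.995 − 9 = 14.005 cmH2O.
Vt = C × 14.005 = 29.6 × 14.005 = 414.55 mL.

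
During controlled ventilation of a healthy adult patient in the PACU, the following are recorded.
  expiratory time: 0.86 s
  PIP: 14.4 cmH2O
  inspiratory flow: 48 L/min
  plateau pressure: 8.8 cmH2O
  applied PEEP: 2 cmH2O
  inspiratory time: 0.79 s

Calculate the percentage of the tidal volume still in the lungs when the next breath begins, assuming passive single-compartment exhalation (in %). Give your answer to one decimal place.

Flow: 48 L/min ÷ 60 = 0.8 L/s.
Vt = flow × Ti = 0.8 L/s × 0.79 s × 1000 mL/L = 632.0 mL.
R = (PIP − Pplat)/V̇ = (14.4 − 8.8) / 0.8 = 5.6/0.8 = 7.0 cmH2O·s/L.
C = Vt/(Pplat − PEEP) = 632.0 / (8.8 − 2) = 632.0/6.8 = 92.941 mL/cmH2O.
τ = R × C = 7.0 × 0.09294 L/cmH2O = 0.6506 s.
Fraction remaining at end-expiration = e^(−Te/τ) = e^(−0.86/0.6506) = 0.2666 → 26.66%.

26.7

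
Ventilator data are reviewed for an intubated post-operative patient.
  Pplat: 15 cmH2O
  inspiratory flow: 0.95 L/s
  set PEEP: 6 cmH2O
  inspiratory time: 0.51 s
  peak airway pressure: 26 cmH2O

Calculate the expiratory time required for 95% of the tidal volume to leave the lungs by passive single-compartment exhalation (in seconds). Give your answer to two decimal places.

Vt = flow × Ti = 0.95 L/s × 0.51 s × 1000 mL/L = 484.5 mL.
R = (PIP − Pplat)/V̇ = (26 − 15) / 0.95 = 11.0/0.95 = 11.579 cmH2O·s/L.
C = Vt/(Pplat − PEEP) = 484.5 / (15 − 6) = 484.5/9.0 = 53.833 mL/cmH2O.
τ = R × C = 11.579 × 0.05383 L/cmH2O = 0.6233 s.
t = −τ·ln(1 − 0.95) = −0.6233·ln(0.05) = 1.867 s.

1.87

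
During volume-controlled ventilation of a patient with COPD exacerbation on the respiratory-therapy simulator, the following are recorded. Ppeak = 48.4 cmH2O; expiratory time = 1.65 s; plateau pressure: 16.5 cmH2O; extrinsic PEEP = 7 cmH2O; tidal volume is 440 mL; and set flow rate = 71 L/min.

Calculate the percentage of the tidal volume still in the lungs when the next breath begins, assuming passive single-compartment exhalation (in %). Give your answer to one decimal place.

26.7

Flow: 71 L/min ÷ 60 = 1.1833 L/s.
R = (PIP − Pplat)/V̇ = (48.4 − 16.5) / 1.1833 = 31.9/1.1833 = 26.959 cmH2O·s/L.
C = Vt/(Pplat − PEEP) = 440.0 / (16.5 − 7) = 440.0/9.5 = 46.316 mL/cmH2O.
τ = R × C = 26.959 × 0.04632 L/cmH2O = 1.249 s.
Fraction remaining at end-expiration = e^(−Te/τ) = e^(−1.65/1.249) = 0.2669 → 26.69%.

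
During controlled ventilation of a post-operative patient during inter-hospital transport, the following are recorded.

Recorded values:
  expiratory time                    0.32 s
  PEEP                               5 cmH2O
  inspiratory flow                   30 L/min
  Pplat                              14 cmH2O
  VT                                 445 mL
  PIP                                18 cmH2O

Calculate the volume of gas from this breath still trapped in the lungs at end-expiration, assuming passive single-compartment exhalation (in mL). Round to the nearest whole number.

198

Flow: 30 L/min ÷ 60 = 0.5 L/s.
R = (PIP − Pplat)/V̇ = (18 − 14) / 0.5 = 4.0/0.5 = 8.0 cmH2O·s/L.
C = Vt/(Pplat − PEEP) = 445.0 / (14 − 5) = 445.0/9.0 = 49.444 mL/cmH2O.
τ = R × C = 8.0 × 0.04944 L/cmH2O = 0.3955 s.
Fraction remaining = e^(−Te/τ) = e^(−0.32/0.3955) = 0.4453.
Trapped volume = 445.0 × 0.4453 = 198.16 mL.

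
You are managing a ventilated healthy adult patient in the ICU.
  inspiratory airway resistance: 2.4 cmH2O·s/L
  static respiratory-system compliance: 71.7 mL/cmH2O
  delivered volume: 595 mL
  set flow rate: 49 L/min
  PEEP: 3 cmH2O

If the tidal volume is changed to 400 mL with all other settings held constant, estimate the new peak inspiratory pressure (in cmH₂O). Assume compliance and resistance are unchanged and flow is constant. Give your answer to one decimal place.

Flow: 49 L/min ÷ 60 = 0.8167 L/s.
PIP = Vt/C + R·V̇ + PEEP (constant-flow equation of motion).
Only the elastic term changes: ΔPIP = ΔVt / C = (400 − 595) / 71.7 = -2.72 cmH2O.
Original PIP = 595/71.7 + 2.4×0.8167 + 3 = 13.259 cmH2O; new PIP = 13.259 + (-2.72) = 10.539 cmH2O.

10.5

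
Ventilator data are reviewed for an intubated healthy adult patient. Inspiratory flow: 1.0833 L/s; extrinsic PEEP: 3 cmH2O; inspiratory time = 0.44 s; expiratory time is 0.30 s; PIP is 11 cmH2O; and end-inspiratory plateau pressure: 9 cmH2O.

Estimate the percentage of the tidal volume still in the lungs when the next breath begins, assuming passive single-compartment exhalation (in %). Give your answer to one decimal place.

12.9

Vt = flow × Ti = 1.0833 L/s × 0.44 s × 1000 mL/L = 476.65 mL.
R = (PIP − Pplat)/V̇ = (11 − 9) / 1.0833 = 2.0/1.0833 = 1.846 cmH2O·s/L.
C = Vt/(Pplat − PEEP) = 476.65 / (9 − 3) = 476.65/6.0 = 79.442 mL/cmH2O.
τ = R × C = 1.846 × 0.07944 L/cmH2O = 0.1466 s.
Fraction remaining at end-expiration = e^(−Te/τ) = e^(−0.30/0.1466) = 0.1292 → 12.92%.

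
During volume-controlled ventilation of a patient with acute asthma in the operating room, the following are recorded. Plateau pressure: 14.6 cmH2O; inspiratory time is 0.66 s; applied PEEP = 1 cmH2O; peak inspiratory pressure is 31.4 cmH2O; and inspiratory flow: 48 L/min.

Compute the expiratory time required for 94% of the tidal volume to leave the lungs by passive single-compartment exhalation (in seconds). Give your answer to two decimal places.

2.29

Flow: 48 L/min ÷ 60 = 0.8 L/s.
Vt = flow × Ti = 0.8 L/s × 0.66 s × 1000 mL/L = 528.0 mL.
R = (PIP − Pplat)/V̇ = (31.4 − 14.6) / 0.8 = 16.8/0.8 = 21.0 cmH2O·s/L.
C = Vt/(Pplat − PEEP) = 528.0 / (14.6 − 1) = 528.0/13.6 = 38.824 mL/cmH2O.
τ = R × C = 21.0 × 0.03882 L/cmH2O = 0.8152 s.
t = −τ·ln(1 − 0.94) = −0.8152·ln(0.06) = 2.293 s.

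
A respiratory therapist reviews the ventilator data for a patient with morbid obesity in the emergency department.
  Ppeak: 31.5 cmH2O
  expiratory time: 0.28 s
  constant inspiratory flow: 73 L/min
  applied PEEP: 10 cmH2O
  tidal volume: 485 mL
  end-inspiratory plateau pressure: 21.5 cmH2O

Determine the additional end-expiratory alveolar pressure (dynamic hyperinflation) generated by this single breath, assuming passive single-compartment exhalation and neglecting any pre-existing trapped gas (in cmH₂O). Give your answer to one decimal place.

5.1

Flow: 73 L/min ÷ 60 = 1.2167 L/s.
R = (PIP − Pplat)/V̇ = (31.5 − 21.5) / 1.2167 = 10.0/1.2167 = 8.219 cmH2O·s/L.
C = Vt/(Pplat − PEEP) = 485.0 / (21.5 − 10) = 485.0/11.5 = 42.174 mL/cmH2O.
τ = R × C = 8.219 × 0.04217 L/cmH2O = 0.3466 s.
Fraction remaining = e^(−Te/τ) = e^(−0.28/0.3466) = 0.4458; trapped volume = 485.0 × 0.4458 = 216.21 mL.
Additional alveolar pressure from trapping ≈ V_trapped / C = 216.21 / 42.174 = 5.127 cmH2O.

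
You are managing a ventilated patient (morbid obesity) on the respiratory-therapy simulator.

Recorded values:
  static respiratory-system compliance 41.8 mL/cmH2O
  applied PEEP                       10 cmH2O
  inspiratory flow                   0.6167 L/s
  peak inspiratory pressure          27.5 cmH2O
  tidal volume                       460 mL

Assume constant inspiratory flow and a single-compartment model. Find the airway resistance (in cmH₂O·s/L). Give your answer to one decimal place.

Equation of motion (constant flow): PIP = Vt/C + R·V̇ + PEEP.
R·V̇ = PIP − Vt/C − PEEP = 27.5 − 460/41.8 − 10 = 27.5 − 11.005 − 10 = 6.495 cmH2O.
R = 6.495 / 0.6167 = 10.532 cmH2O·s/L.

10.5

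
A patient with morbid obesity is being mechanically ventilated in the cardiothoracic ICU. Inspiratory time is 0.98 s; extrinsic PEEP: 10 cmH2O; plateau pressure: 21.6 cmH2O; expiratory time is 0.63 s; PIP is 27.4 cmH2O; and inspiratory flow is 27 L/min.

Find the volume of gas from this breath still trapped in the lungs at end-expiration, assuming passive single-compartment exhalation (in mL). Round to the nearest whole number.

Flow: 27 L/min ÷ 60 = 0.45 L/s.
Vt = flow × Ti = 0.45 L/s × 0.98 s × 1000 mL/L = 441.0 mL.
R = (PIP − Pplat)/V̇ = (27.4 − 21.6) / 0.45 = 5.8/0.45 = 12.889 cmH2O·s/L.
C = Vt/(Pplat − PEEP) = 441.0 / (21.6 − 10) = 441.0/11.6 = 38.017 mL/cmH2O.
τ = R × C = 12.889 × 0.03802 L/cmH2O = 0.49 s.
Fraction remaining = e^(−Te/τ) = e^(−0.63/0.49) = 0.2765.
Trapped volume = 441.0 × 0.2765 = 121.94 mL.

122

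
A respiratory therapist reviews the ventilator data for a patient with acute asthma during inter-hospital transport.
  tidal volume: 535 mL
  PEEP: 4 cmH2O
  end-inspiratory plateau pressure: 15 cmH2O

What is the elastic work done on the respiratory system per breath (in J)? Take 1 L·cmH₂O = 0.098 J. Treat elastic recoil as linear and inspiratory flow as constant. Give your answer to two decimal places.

Elastic work ≈ ½ × (Pplat − PEEP) × Vt = 0.5 × (15 − 4) × 0.535 L = 0.5 × 11.0 × 0.535 = 2.943 L·cmH2O.
× 0.098 J/(L·cmH2O) → 0.2884 J.

0.29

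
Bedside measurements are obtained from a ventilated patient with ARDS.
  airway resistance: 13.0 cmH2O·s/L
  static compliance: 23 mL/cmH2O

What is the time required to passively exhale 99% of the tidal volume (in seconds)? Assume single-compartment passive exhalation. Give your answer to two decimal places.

τ = R × C = 13.0 × 23 mL/cmH2O = 13.0 × 0.023 L/cmH2O = 0.299 s.
Exhaled fraction f = 1 − e^(−t/τ) → t = −τ·ln(1 − f) = −0.299·ln(0.01) = 1.377 s.

1.38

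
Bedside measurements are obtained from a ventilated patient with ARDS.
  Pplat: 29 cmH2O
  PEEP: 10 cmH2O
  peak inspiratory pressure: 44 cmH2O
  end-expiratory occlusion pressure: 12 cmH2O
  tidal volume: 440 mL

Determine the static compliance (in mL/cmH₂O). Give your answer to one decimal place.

25.9

End-expiratory occlusion gives total PEEP = 12 cmH2O (intrinsic PEEP = 12 − 10 = 2). Use total PEEP for the elastic gradient.
Cstat = Vt / (Pplat − PEEPtotal) = 440 / (29 − 12) = 440 / 17.0 = 25.882 mL/cmH2O.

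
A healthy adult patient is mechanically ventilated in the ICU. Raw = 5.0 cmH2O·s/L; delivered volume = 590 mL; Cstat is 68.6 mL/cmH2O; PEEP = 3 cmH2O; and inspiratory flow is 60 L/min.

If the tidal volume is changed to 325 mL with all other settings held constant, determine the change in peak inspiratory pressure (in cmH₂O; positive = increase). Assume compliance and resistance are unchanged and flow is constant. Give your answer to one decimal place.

-3.9

PIP = Vt/C + R·V̇ + PEEP (constant-flow equation of motion).
Only the elastic term changes: ΔPIP = ΔVt / C = (325 − 590) / 68.6 = -3.863 cmH2O.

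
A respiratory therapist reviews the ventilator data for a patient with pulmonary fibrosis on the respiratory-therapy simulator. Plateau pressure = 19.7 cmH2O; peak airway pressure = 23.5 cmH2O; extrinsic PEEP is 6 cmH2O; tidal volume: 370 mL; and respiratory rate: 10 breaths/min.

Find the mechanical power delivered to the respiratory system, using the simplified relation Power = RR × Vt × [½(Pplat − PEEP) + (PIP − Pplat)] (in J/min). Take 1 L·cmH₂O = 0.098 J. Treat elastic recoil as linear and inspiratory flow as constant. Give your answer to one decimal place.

3.9

Per-breath work = Vt × [½(Pplat−PEEP) + (PIP−Pplat)] = 0.370 × [0.5×13.7 + 3.8] = 0.370 × 10.65 = 3.941 L·cmH2O.
Power = 10 × 3.941 = 39.41 L·cmH2O/min.
× 0.098 J/(L·cmH2O) → 3.862 J/min.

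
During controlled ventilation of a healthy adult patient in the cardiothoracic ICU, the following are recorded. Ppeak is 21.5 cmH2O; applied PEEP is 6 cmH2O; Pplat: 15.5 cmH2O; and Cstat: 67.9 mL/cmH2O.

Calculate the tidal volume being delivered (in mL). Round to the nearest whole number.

Vt = Cstat × (Pplat − PEEP) = 67.9 × (15.5 − 6) = 67.9 × 9.5 = 645.05 mL.

645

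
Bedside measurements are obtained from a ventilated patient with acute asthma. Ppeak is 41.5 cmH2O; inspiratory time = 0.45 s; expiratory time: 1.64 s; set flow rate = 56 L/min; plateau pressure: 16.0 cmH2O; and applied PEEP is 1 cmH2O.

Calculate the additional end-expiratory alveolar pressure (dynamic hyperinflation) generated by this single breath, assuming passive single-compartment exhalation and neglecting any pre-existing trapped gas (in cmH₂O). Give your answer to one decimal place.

Flow: 56 L/min ÷ 60 = 0.9333 L/s.
Vt = flow × Ti = 0.9333 L/s × 0.45 s × 1000 mL/L = 419.99 mL.
R = (PIP − Pplat)/V̇ = (41.5 − 16.0) / 0.9333 = 25.5/0.9333 = 27.322 cmH2O·s/L.
C = Vt/(Pplat − PEEP) = 419.99 / (16.0 − 1) = 419.99/15.0 = 27.999 mL/cmH2O.
τ = R × C = 27.322 × 0.028 L/cmH2O = 0.765 s.
Fraction remaining = e^(−Te/τ) = e^(−1.64/0.765) = 0.1172; trapped volume = 419.99 × 0.1172 = 49.223 mL.
Additional alveolar pressure from trapping ≈ V_trapped / C = 49.223 / 27.999 = 1.758 cmH2O.

1.8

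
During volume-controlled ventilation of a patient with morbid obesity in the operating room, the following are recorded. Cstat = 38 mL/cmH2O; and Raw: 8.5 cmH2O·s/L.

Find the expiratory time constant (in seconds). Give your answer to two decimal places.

τ = R × C = 8.5 × 38 mL/cmH2O = 8.5 × 0.038 L/cmH2O = 0.323 s.

0.32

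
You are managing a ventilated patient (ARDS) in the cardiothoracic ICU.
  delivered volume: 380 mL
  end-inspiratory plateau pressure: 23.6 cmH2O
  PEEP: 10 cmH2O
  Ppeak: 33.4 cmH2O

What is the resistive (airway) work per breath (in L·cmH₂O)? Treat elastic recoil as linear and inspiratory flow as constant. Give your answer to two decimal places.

With constant inspiratory flow the resistive pressure is constant at PIP − Pplat = 33.4 − 23.6 = 9.8 cmH2O, so resistive work = 9.8 × 0.380 = 3.724 L·cmH2O.

3.72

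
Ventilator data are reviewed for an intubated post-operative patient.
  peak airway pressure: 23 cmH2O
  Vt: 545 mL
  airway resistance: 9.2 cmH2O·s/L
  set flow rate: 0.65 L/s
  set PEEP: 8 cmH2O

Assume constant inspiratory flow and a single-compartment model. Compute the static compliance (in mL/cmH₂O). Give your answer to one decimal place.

60.4

Equation of motion (constant flow): PIP = Vt/C + R·V̇ + PEEP.
Vt/C = PIP − R·V̇ − PEEP = 23 − 9.2×0.65 − 8 = 23 − 5.98 − 8 = 9.02 cmH2O.
C = Vt / 9.02 = 545 / 9.02 = 60.421 mL/cmH2O.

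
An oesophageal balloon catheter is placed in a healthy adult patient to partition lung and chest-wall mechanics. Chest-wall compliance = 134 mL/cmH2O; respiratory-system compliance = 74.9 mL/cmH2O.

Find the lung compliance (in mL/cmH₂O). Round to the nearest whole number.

170

1/CL = 1/Crs − 1/Ccw.
1/CL = 1/74.9 − 1/134 = 0.005888.
CL = 169.84 mL/cmH2O.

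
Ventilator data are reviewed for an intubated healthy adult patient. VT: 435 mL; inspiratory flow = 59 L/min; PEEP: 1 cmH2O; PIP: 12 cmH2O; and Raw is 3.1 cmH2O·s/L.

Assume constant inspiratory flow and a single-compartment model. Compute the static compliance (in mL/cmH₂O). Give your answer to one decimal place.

Flow: 59 L/min ÷ 60 = 0.9833 L/s.
Equation of motion (constant flow): PIP = Vt/C + R·V̇ + PEEP.
Vt/C = PIP − R·V̇ − PEEP = 12 − 3.1×0.9833 − 1 = 12 − 3.048 − 1 = 7.952 cmH2O.
C = Vt / 7.952 = 435 / 7.952 = 54.703 mL/cmH2O.

54.7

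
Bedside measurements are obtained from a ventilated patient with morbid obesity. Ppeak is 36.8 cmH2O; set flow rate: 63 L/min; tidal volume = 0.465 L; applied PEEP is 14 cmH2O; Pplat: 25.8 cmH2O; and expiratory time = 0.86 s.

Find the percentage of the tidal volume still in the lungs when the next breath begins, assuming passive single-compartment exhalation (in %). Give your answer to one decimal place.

Flow: 63 L/min ÷ 60 = 1.05 L/s.
R = (PIP − Pplat)/V̇ = (36.8 − 25.8) / 1.05 = 11.0/1.05 = 10.476 cmH2O·s/L.
C = Vt/(Pplat − PEEP) = 465.0 / (25.8 − 14) = 465.0/11.8 = 39.407 mL/cmH2O.
τ = R × C = 10.476 × 0.03941 L/cmH2O = 0.4129 s.
Fraction remaining at end-expiration = e^(−Te/τ) = e^(−0.86/0.4129) = 0.1246 → 12.46%.

12.5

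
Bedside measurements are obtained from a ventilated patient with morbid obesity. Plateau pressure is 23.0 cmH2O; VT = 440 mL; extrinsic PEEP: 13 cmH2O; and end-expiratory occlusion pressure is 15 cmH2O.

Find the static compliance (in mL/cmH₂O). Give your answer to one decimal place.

End-expiratory occlusion gives total PEEP = 15 cmH2O (intrinsic PEEP = 15 − 13 = 2). Use total PEEP for the elastic gradient.
Cstat = Vt / (Pplat − PEEPtotal) = 440 / (23.0 − 15) = 440 / 8.0 = 55.0 mL/cmH2O.

55.0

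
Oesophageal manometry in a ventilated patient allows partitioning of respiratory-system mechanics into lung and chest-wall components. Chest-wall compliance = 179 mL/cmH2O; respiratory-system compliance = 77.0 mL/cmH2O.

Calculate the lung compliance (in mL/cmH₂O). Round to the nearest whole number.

1/CL = 1/Crs − 1/Ccw.
1/CL = 1/77.0 − 1/179 = 0.0074.
CL = 135.14 mL/cmH2O.

135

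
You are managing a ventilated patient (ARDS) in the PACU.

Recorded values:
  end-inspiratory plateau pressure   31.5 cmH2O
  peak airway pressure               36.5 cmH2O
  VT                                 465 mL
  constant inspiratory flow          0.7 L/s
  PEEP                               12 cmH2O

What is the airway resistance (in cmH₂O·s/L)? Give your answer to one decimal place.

Raw = (PIP − Pplat) / flow = (36.5 − 31.5) / 0.7 = 5.0 / 0.7 = 7.143 cmH2O·s/L.

7.1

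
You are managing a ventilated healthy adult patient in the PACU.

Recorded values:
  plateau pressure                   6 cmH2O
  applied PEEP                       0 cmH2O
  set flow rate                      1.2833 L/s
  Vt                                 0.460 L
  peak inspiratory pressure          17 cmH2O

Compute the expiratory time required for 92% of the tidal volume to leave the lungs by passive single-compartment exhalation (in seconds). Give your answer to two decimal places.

1.66

R = (PIP − Pplat)/V̇ = (17 − 6) / 1.2833 = 11.0/1.2833 = 8.572 cmH2O·s/L.
C = Vt/(Pplat − PEEP) = 460.0 / (6 − 0) = 460.0/6.0 = 76.667 mL/cmH2O.
τ = R × C = 8.572 × 0.07667 L/cmH2O = 0.6572 s.
t = −τ·ln(1 − 0.92) = −0.6572·ln(0.08) = 1.66 s.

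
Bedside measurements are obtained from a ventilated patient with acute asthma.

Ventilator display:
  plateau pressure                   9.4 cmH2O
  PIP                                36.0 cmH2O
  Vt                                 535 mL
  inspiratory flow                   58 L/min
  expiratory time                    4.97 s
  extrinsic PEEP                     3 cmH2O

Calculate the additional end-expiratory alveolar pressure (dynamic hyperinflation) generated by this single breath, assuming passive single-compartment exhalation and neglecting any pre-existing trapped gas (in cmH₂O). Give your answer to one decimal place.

0.7

Flow: 58 L/min ÷ 60 = 0.9667 L/s.
R = (PIP − Pplat)/V̇ = (36.0 − 9.4) / 0.9667 = 26.6/0.9667 = 27.516 cmH2O·s/L.
C = Vt/(Pplat − PEEP) = 535.0 / (9.4 − 3) = 535.0/6.4 = 83.594 mL/cmH2O.
τ = R × C = 27.516 × 0.08359 L/cmH2O = 2.3 s.
Fraction remaining = e^(−Te/τ) = e^(−4.97/2.3) = 0.1152; trapped volume = 535.0 × 0.1152 = 61.632 mL.
Additional alveolar pressure from trapping ≈ V_trapped / C = 61.632 / 83.594 = 0.7373 cmH2O.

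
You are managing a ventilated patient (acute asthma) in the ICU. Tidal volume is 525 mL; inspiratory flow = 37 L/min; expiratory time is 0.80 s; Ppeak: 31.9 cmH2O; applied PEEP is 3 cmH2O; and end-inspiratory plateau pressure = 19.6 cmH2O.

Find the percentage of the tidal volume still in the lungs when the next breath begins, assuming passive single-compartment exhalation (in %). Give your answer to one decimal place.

Flow: 37 L/min ÷ 60 = 0.6167 L/s.
R = (PIP − Pplat)/V̇ = (31.9 − 19.6) / 0.6167 = 12.3/0.6167 = 19.945 cmH2O·s/L.
C = Vt/(Pplat − PEEP) = 525.0 / (19.6 − 3) = 525.0/16.6 = 31.627 mL/cmH2O.
τ = R × C = 19.945 × 0.03163 L/cmH2O = 0.6309 s.
Fraction remaining at end-expiration = e^(−Te/τ) = e^(−0.80/0.6309) = 0.2814 → 28.14%.

28.1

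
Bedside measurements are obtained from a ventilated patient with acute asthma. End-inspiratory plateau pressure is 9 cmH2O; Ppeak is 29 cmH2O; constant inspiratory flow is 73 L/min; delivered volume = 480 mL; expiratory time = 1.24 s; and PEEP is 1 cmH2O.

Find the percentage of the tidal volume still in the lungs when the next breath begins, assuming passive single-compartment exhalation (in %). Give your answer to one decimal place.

Flow: 73 L/min ÷ 60 = 1.2167 L/s.
R = (PIP − Pplat)/V̇ = (29 − 9) / 1.2167 = 20.0/1.2167 = 16.438 cmH2O·s/L.
C = Vt/(Pplat − PEEP) = 480.0 / (9 − 1) = 480.0/8.0 = 60.0 mL/cmH2O.
τ = R × C = 16.438 × 0.06 L/cmH2O = 0.9863 s.
Fraction remaining at end-expiration = e^(−Te/τ) = e^(−1.24/0.9863) = 0.2844 → 28.44%.

28.4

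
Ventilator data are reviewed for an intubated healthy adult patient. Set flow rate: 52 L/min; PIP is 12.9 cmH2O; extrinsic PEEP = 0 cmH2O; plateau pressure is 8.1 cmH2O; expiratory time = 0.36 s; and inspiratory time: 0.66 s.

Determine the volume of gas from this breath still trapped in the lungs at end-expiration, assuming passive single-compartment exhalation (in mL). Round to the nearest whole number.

Flow: 52 L/min ÷ 60 = 0.8667 L/s.
Vt = flow × Ti = 0.8667 L/s × 0.66 s × 1000 mL/L = 572.02 mL.
R = (PIP − Pplat)/V̇ = (12.9 − 8.1) / 0.8667 = 4.8/0.8667 = 5.538 cmH2O·s/L.
C = Vt/(Pplat − PEEP) = 572.02 / (8.1 − 0) = 572.02/8.1 = 70.62 mL/cmH2O.
τ = R × C = 5.538 × 0.07062 L/cmH2O = 0.3911 s.
Fraction remaining = e^(−Te/τ) = e^(−0.36/0.3911) = 0.3983.
Trapped volume = 572.02 × 0.3983 = 227.84 mL.

228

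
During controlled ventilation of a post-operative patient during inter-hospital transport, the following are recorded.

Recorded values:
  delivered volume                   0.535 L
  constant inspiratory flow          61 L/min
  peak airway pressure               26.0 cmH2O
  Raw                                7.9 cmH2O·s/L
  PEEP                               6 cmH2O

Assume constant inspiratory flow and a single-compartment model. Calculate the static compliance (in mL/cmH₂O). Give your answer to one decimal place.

44.7

Flow: 61 L/min ÷ 60 = 1.0167 L/s.
Equation of motion (constant flow): PIP = Vt/C + R·V̇ + PEEP.
Vt/C = PIP − R·V̇ − PEEP = 26.0 − 7.9×1.0167 − 6 = 26.0 − 8.032 − 6 = 11.968 cmH2O.
C = Vt / 11.968 = 535 / 11.968 = 44.703 mL/cmH2O.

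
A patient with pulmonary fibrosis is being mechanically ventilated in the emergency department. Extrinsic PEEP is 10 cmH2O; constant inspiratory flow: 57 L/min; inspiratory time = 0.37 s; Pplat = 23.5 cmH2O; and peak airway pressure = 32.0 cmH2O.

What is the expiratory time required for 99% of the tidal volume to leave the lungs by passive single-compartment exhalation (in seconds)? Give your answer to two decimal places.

1.07

Flow: 57 L/min ÷ 60 = 0.95 L/s.
Vt = flow × Ti = 0.95 L/s × 0.37 s × 1000 mL/L = 351.5 mL.
R = (PIP − Pplat)/V̇ = (32.0 − 23.5) / 0.95 = 8.5/0.95 = 8.947 cmH2O·s/L.
C = Vt/(Pplat − PEEP) = 351.5 / (23.5 − 10) = 351.5/13.5 = 26.037 mL/cmH2O.
τ = R × C = 8.947 × 0.02604 L/cmH2O = 0.233 s.
t = −τ·ln(1 − 0.99) = −0.233·ln(0.01) = 1.073 s.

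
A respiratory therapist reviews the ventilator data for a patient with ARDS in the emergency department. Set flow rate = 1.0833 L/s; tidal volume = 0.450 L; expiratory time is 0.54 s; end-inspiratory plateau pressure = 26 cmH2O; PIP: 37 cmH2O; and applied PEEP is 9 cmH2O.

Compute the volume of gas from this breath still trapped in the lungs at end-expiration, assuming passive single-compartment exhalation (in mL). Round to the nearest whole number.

60

R = (PIP − Pplat)/V̇ = (37 − 26) / 1.0833 = 11.0/1.0833 = 10.154 cmH2O·s/L.
C = Vt/(Pplat − PEEP) = 450.0 / (26 − 9) = 450.0/17.0 = 26.471 mL/cmH2O.
τ = R × C = 10.154 × 0.02647 L/cmH2O = 0.2688 s.
Fraction remaining = e^(−Te/τ) = e^(−0.54/0.2688) = 0.1341.
Trapped volume = 450.0 × 0.1341 = 60.345 mL.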